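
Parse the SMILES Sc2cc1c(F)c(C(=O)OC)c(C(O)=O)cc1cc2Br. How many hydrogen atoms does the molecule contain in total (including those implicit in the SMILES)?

Walk through each heavy atom and fill implicit hydrogens from standard valence (C 4, N 3, O 2, S 2, halogen 1); for lowercase aromatic atoms, an aromatic c carries 1 H when it has two neighbours and 0 H with three, and aromatic n carries 0 H:
  atom 1: S, bond orders sum to 1 (valence 2) → 1 H
  atom 2: aromatic c, 3 neighbours → 0 H
  atom 3: aromatic c, 2 neighbours → 1 H
  atom 4: aromatic c, 3 neighbours → 0 H
  atom 5: aromatic c, 3 neighbours → 0 H
  atom 6: F (halogen, monovalent) → 0 H
  atom 7: aromatic c, 3 neighbours → 0 H
  atom 8: C, bond orders sum to 4 (valence 4) → 0 H
  atom 9: O, bond orders sum to 2 (valence 2) → 0 H
  atom 10: O, bond orders sum to 2 (valence 2) → 0 H
  atom 11: C, bond orders sum to 1 (valence 4) → 3 H
  atom 12: aromatic c, 3 neighbours → 0 H
  atom 13: C, bond orders sum to 4 (valence 4) → 0 H
  atom 14: O, bond orders sum to 1 (valence 2) → 1 H
  atom 15: O, bond orders sum to 2 (valence 2) → 0 H
  atom 16: aromatic c, 2 neighbours → 1 H
  atom 17: aromatic c, 3 neighbours → 0 H
  atom 18: aromatic c, 2 neighbours → 1 H
  atom 19: aromatic c, 3 neighbours → 0 H
  atom 20: Br (halogen, monovalent) → 0 H
Total hydrogens: 8.

8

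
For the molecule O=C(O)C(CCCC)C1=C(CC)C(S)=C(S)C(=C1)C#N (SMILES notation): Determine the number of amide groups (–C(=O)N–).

Scan the SMILES for the amide motif — none present.
Groups that are present: 1 carboxylic acid, 1 nitrile, 2 thiol.

0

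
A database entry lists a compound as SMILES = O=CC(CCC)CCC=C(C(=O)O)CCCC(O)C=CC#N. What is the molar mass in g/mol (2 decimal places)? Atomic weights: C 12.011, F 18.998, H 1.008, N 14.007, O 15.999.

First, the molecular formula is C17H25NO4 (counting implicit H from valence).
  C: 17 × 12.011 = 204.187
  H: 25 × 1.008 = 25.200
  N: 1 × 14.007 = 14.007
  O: 4 × 15.999 = 63.996
Sum: 17×12.011 + 25×1.008 + 1×14.007 + 4×15.999 = 307.390 → 307.39 g/mol.

307.39 g/mol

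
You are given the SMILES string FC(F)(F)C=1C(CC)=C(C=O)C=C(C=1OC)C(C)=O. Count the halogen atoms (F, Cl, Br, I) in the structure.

Halogen atoms appear at heavy-atom positions 1, 3, 4 (3×F).
Other groups present: 1 aldehyde, 1 ether, 1 ketone.
Halogen count: 3.

3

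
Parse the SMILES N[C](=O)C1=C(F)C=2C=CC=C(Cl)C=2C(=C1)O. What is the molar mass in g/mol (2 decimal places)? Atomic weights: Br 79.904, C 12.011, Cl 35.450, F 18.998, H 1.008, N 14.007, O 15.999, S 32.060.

First, the molecular formula is C11H7ClFNO2 (counting implicit H from valence).
  C: 11 × 12.011 = 132.121
  Cl: 1 × 35.450 = 35.450
  F: 1 × 18.998 = 18.998
  H: 7 × 1.008 = 7.056
  N: 1 × 14.007 = 14.007
  O: 2 × 15.999 = 31.998
Sum: 11×12.011 + 1×35.450 + 1×18.998 + 7×1.008 + 1×14.007 + 2×15.999 = 239.630 → 239.63 g/mol.

239.63 g/mol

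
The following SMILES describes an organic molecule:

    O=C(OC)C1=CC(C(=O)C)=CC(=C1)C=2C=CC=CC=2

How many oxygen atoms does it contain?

3

Scan the SMILES for O atoms (remember two-letter symbols like Cl and Br are single atoms).
Oxygen count: 3.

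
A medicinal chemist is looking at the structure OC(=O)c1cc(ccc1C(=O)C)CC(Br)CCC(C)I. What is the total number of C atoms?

Count every carbon token in the SMILES (each C, including those in ring-closure positions and inside branches).
Carbon count: 15.

15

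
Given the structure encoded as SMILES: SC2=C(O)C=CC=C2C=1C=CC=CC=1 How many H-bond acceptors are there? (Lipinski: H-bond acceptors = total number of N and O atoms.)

1

N atoms: 0; O atoms: 1.
Lipinski HBA = 0 + 1 = 1.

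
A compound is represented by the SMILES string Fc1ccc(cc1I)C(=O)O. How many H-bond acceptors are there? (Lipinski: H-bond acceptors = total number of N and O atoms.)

2

N atoms: 0; O atoms: 2.
Lipinski HBA = 0 + 2 = 2.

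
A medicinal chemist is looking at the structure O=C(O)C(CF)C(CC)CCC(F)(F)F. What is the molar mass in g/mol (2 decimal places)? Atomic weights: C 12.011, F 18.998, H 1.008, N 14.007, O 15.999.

First, the molecular formula is C9H14F4O2 (counting implicit H from valence).
  C: 9 × 12.011 = 108.099
  F: 4 × 18.998 = 75.992
  H: 14 × 1.008 = 14.112
  O: 2 × 15.999 = 31.998
Sum: 9×12.011 + 4×18.998 + 14×1.008 + 2×15.999 = 230.201 → 230.20 g/mol.

230.20 g/mol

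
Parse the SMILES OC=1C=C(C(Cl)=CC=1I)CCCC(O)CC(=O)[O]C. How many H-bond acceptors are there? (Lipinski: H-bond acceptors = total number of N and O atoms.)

4

N atoms: 0; O atoms: 4.
Lipinski HBA = 0 + 4 = 4.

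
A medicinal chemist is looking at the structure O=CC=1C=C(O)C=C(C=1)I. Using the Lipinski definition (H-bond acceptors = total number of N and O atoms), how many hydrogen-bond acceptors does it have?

N atoms: 0; O atoms: 2.
Lipinski HBA = 0 + 2 = 2.

2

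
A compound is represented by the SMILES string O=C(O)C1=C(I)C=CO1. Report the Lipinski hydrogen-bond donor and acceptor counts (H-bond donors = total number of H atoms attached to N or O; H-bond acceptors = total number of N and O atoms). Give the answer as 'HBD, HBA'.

1, 3

Donors: find every N or O and count the H atoms it carries.
  atom 1 (O): bond orders sum to 2 → 0 H
  atom 3 (O): bond orders sum to 1 → 1 H
  atom 9 (O): bond orders sum to 2 → 0 H
Lipinski HBD = 1.
Acceptors: N atoms = 0, O atoms = 3 → HBA = 3.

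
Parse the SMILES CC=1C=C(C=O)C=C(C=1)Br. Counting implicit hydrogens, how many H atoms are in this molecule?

Walk through each heavy atom and fill implicit hydrogens from standard valence (C 4, N 3, O 2, S 2, halogen 1):
  atom 1: C, bond orders sum to 1 (valence 4) → 3 H
  atom 2: C, bond orders sum to 4 (valence 4) → 0 H
  atom 3: C, bond orders sum to 3 (valence 4) → 1 H
  atom 4: C, bond orders sum to 4 (valence 4) → 0 H
  atom 5: C, bond orders sum to 3 (valence 4) → 1 H
  atom 6: O, bond orders sum to 2 (valence 2) → 0 H
  atom 7: C, bond orders sum to 3 (valence 4) → 1 H
  atom 8: C, bond orders sum to 4 (valence 4) → 0 H
  atom 9: C, bond orders sum to 3 (valence 4) → 1 H
  atom 10: Br (halogen, monovalent) → 0 H
Total hydrogens: 7.

7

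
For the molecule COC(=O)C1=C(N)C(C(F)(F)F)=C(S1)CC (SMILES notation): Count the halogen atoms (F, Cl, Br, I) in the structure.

Halogen atoms appear at heavy-atom positions 10, 11, 12 (3×F).
Other groups present: 1 ester, 1 primary amine.
Halogen count: 3.

3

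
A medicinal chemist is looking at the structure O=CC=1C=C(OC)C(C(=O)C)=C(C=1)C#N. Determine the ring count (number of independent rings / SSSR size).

1

In SMILES, each pair of matching ring-closure digits denotes one ring-closing bond; the number of such bonds equals the number of independent rings.
Ring-closure bonds here: 1.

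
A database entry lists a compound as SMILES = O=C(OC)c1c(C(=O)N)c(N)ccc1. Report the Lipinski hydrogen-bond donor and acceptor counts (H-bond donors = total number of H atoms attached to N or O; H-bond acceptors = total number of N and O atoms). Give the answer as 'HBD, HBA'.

4, 5

Donors: find every N or O and count the H atoms it carries.
  atom 1 (O): bond orders sum to 2 → 0 H
  atom 3 (O): bond orders sum to 2 → 0 H
  atom 8 (O): bond orders sum to 2 → 0 H
  atom 9 (N): bond orders sum to 1 → 2 H
  atom 11 (N): bond orders sum to 1 → 2 H
Lipinski HBD = 4.
Acceptors: N atoms = 2, O atoms = 3 → HBA = 5.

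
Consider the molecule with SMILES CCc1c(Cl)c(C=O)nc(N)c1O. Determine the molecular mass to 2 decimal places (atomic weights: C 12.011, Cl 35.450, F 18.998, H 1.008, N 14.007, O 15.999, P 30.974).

200.62 g/mol

First, the molecular formula is C8H9ClN2O2 (counting implicit H from valence).
  C: 8 × 12.011 = 96.088
  Cl: 1 × 35.450 = 35.450
  H: 9 × 1.008 = 9.072
  N: 2 × 14.007 = 28.014
  O: 2 × 15.999 = 31.998
Sum: 8×12.011 + 1×35.450 + 9×1.008 + 2×14.007 + 2×15.999 = 200.622 → 200.62 g/mol.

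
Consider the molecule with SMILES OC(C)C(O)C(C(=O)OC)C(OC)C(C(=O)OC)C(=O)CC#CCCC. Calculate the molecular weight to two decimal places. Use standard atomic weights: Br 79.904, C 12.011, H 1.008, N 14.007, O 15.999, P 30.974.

First, the molecular formula is C18H28O8 (counting implicit H from valence).
  C: 18 × 12.011 = 216.198
  H: 28 × 1.008 = 28.224
  O: 8 × 15.999 = 127.992
Sum: 18×12.011 + 28×1.008 + 8×15.999 = 372.414 → 372.41 g/mol.

372.41 g/mol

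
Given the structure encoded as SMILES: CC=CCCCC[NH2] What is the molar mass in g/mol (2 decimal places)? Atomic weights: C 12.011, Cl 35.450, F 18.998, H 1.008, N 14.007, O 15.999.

113.20 g/mol

First, the molecular formula is C7H15N (counting implicit H from valence).
  C: 7 × 12.011 = 84.077
  H: 15 × 1.008 = 15.120
  N: 1 × 14.007 = 14.007
Sum: 7×12.011 + 15×1.008 + 1×14.007 = 113.204 → 113.20 g/mol.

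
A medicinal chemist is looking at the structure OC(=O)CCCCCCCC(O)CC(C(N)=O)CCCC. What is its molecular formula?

C16H31NO4

Walk through each heavy atom and fill implicit hydrogens from standard valence (C 4, N 3, O 2, S 2, halogen 1):
  atom 1: O, bond orders sum to 1 (valence 2) → 1 H
  atom 2: C, bond orders sum to 4 (valence 4) → 0 H
  atom 3: O, bond orders sum to 2 (valence 2) → 0 H
  atom 4: C, bond orders sum to 2 (valence 4) → 2 H
  atom 5: C, bond orders sum to 2 (valence 4) → 2 H
  atom 6: C, bond orders sum to 2 (valence 4) → 2 H
  atom 7: C, bond orders sum to 2 (valence 4) → 2 H
  atom 8: C, bond orders sum to 2 (valence 4) → 2 H
  atom 9: C, bond orders sum to 2 (valence 4) → 2 H
  atom 10: C, bond orders sum to 2 (valence 4) → 2 H
  atom 11: C, bond orders sum to 3 (valence 4) → 1 H
  atom 12: O, bond orders sum to 1 (valence 2) → 1 H
  atom 13: C, bond orders sum to 2 (valence 4) → 2 H
  atom 14: C, bond orders sum to 3 (valence 4) → 1 H
  atom 15: C, bond orders sum to 4 (valence 4) → 0 H
  atom 16: N, bond orders sum to 1 (valence 3) → 2 H
  atom 17: O, bond orders sum to 2 (valence 2) → 0 H
  atom 18: C, bond orders sum to 2 (valence 4) → 2 H
  atom 19: C, bond orders sum to 2 (valence 4) → 2 H
  atom 20: C, bond orders sum to 2 (valence 4) → 2 H
  atom 21: C, bond orders sum to 1 (valence 4) → 3 H
Totals → C:16, H:31, N:1, O:4.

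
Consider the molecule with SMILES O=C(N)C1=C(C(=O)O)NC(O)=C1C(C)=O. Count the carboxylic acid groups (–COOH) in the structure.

The carboxylic acid motif appears at heavy-atom position 6 in the SMILES.
Other groups present: 1 amide, 1 hydroxyl, 1 ketone.
Carboxylic acid count: 1.

1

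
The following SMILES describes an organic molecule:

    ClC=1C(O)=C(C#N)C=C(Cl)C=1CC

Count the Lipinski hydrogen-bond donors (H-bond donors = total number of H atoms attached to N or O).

1

Donors: find every N or O and count the H atoms it carries.
  atom 4 (O): bond orders sum to 1 → 1 H
  atom 7 (N): bond orders sum to 3 → 0 H
Lipinski HBD = 1.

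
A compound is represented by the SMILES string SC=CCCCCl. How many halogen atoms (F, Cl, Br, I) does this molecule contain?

Halogen atoms appear at heavy-atom position 7 (1×Cl).
Other groups present: 1 alkene, 1 thiol.
Halogen count: 1.

1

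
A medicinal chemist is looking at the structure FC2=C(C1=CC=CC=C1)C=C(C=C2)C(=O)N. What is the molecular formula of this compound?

C13H10FNO

Walk through each heavy atom and fill implicit hydrogens from standard valence (C 4, N 3, O 2, S 2, halogen 1):
  atom 1: F (halogen, monovalent) → 0 H
  atom 2: C, bond orders sum to 4 (valence 4) → 0 H
  atom 3: C, bond orders sum to 4 (valence 4) → 0 H
  atom 4: C, bond orders sum to 4 (valence 4) → 0 H
  atom 5: C, bond orders sum to 3 (valence 4) → 1 H
  atom 6: C, bond orders sum to 3 (valence 4) → 1 H
  atom 7: C, bond orders sum to 3 (valence 4) → 1 H
  atom 8: C, bond orders sum to 3 (valence 4) → 1 H
  atom 9: C, bond orders sum to 3 (valence 4) → 1 H
  atom 10: C, bond orders sum to 3 (valence 4) → 1 H
  atom 11: C, bond orders sum to 4 (valence 4) → 0 H
  atom 12: C, bond orders sum to 3 (valence 4) → 1 H
  atom 13: C, bond orders sum to 3 (valence 4) → 1 H
  atom 14: C, bond orders sum to 4 (valence 4) → 0 H
  atom 15: O, bond orders sum to 2 (valence 2) → 0 H
  atom 16: N, bond orders sum to 1 (valence 3) → 2 H
Totals → C:13, H:10, F:1, N:1, O:1.
In Hill order: C13H10FNO.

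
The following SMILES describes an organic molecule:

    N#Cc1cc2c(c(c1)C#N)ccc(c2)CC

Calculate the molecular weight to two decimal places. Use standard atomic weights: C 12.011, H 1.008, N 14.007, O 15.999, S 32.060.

First, the molecular formula is C14H10N2 (counting implicit H from valence).
  C: 14 × 12.011 = 168.154
  H: 10 × 1.008 = 10.080
  N: 2 × 14.007 = 28.014
Sum: 14×12.011 + 10×1.008 + 2×14.007 = 206.248 → 206.25 g/mol.

206.25 g/mol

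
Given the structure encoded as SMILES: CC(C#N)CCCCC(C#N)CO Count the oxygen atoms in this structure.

Scan the SMILES for O atoms (remember two-letter symbols like Cl and Br are single atoms).
Oxygen count: 1.

1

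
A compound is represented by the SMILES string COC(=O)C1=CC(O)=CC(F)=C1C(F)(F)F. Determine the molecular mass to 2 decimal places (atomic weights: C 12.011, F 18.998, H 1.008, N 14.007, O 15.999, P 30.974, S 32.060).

238.14 g/mol

First, the molecular formula is C9H6F4O3 (counting implicit H from valence).
  C: 9 × 12.011 = 108.099
  F: 4 × 18.998 = 75.992
  H: 6 × 1.008 = 6.048
  O: 3 × 15.999 = 47.997
Sum: 9×12.011 + 4×18.998 + 6×1.008 + 3×15.999 = 238.136 → 238.14 g/mol.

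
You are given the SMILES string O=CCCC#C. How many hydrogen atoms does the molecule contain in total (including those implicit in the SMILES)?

Walk through each heavy atom and fill implicit hydrogens from standard valence (C 4, N 3, O 2, S 2, halogen 1):
  atom 1: O, bond orders sum to 2 (valence 2) → 0 H
  atom 2: C, bond orders sum to 3 (valence 4) → 1 H
  atom 3: C, bond orders sum to 2 (valence 4) → 2 H
  atom 4: C, bond orders sum to 2 (valence 4) → 2 H
  atom 5: C, bond orders sum to 4 (valence 4) → 0 H
  atom 6: C, bond orders sum to 3 (valence 4) → 1 H
Total hydrogens: 6.

6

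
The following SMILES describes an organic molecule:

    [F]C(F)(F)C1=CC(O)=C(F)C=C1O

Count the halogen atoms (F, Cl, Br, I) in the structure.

4

Halogen atoms appear at heavy-atom positions 1, 3, 4, 10 (4×F).
Other groups present: 2 hydroxyl.
Halogen count: 4.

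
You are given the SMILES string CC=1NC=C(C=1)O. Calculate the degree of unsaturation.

3

Molecular formula: C5H7NO.
DoU = (2C + 2 + N − H − X) / 2, where X is the halogen count and O/S are ignored.
    = (2·5 + 2 + 1 − 7 − 0) / 2 = 6 / 2 = 3.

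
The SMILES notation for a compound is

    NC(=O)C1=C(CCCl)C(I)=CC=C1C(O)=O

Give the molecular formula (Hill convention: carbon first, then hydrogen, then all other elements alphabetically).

Walk through each heavy atom and fill implicit hydrogens from standard valence (C 4, N 3, O 2, S 2, halogen 1):
  atom 1: N, bond orders sum to 1 (valence 3) → 2 H
  atom 2: C, bond orders sum to 4 (valence 4) → 0 H
  atom 3: O, bond orders sum to 2 (valence 2) → 0 H
  atom 4: C, bond orders sum to 4 (valence 4) → 0 H
  atom 5: C, bond orders sum to 4 (valence 4) → 0 H
  atom 6: C, bond orders sum to 2 (valence 4) → 2 H
  atom 7: C, bond orders sum to 2 (valence 4) → 2 H
  atom 8: Cl (halogen, monovalent) → 0 H
  atom 9: C, bond orders sum to 4 (valence 4) → 0 H
  atom 10: I (halogen, monovalent) → 0 H
  atom 11: C, bond orders sum to 3 (valence 4) → 1 H
  atom 12: C, bond orders sum to 3 (valence 4) → 1 H
  atom 13: C, bond orders sum to 4 (valence 4) → 0 H
  atom 14: C, bond orders sum to 4 (valence 4) → 0 H
  atom 15: O, bond orders sum to 1 (valence 2) → 1 H
  atom 16: O, bond orders sum to 2 (valence 2) → 0 H
Totals → C:10, H:9, Cl:1, I:1, N:1, O:3.
In Hill order: C10H9ClINO3.

C10H9ClINO3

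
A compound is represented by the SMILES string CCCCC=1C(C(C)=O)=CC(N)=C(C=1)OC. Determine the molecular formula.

C13H19NO2

Walk through each heavy atom and fill implicit hydrogens from standard valence (C 4, N 3, O 2, S 2, halogen 1):
  atom 1: C, bond orders sum to 1 (valence 4) → 3 H
  atom 2: C, bond orders sum to 2 (valence 4) → 2 H
  atom 3: C, bond orders sum to 2 (valence 4) → 2 H
  atom 4: C, bond orders sum to 2 (valence 4) → 2 H
  atom 5: C, bond orders sum to 4 (valence 4) → 0 H
  atom 6: C, bond orders sum to 4 (valence 4) → 0 H
  atom 7: C, bond orders sum to 4 (valence 4) → 0 H
  atom 8: C, bond orders sum to 1 (valence 4) → 3 H
  atom 9: O, bond orders sum to 2 (valence 2) → 0 H
  atom 10: C, bond orders sum to 3 (valence 4) → 1 H
  atom 11: C, bond orders sum to 4 (valence 4) → 0 H
  atom 12: N, bond orders sum to 1 (valence 3) → 2 H
  atom 13: C, bond orders sum to 4 (valence 4) → 0 H
  atom 14: C, bond orders sum to 3 (valence 4) → 1 H
  atom 15: O, bond orders sum to 2 (valence 2) → 0 H
  atom 16: C, bond orders sum to 1 (valence 4) → 3 H
Totals → C:13, H:19, N:1, O:2.
In Hill order: C13H19NO2.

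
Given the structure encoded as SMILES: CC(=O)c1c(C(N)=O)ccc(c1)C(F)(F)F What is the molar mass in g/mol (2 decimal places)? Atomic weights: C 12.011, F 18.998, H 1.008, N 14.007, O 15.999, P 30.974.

231.17 g/mol

First, the molecular formula is C10H8F3NO2 (counting implicit H from valence).
  C: 10 × 12.011 = 120.110
  F: 3 × 18.998 = 56.994
  H: 8 × 1.008 = 8.064
  N: 1 × 14.007 = 14.007
  O: 2 × 15.999 = 31.998
Sum: 10×12.011 + 3×18.998 + 8×1.008 + 1×14.007 + 2×15.999 = 231.173 → 231.17 g/mol.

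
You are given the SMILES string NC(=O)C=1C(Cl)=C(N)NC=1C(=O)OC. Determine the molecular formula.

C7H8ClN3O3

Walk through each heavy atom and fill implicit hydrogens from standard valence (C 4, N 3, O 2, S 2, halogen 1):
  atom 1: N, bond orders sum to 1 (valence 3) → 2 H
  atom 2: C, bond orders sum to 4 (valence 4) → 0 H
  atom 3: O, bond orders sum to 2 (valence 2) → 0 H
  atom 4: C, bond orders sum to 4 (valence 4) → 0 H
  atom 5: C, bond orders sum to 4 (valence 4) → 0 H
  atom 6: Cl (halogen, monovalent) → 0 H
  atom 7: C, bond orders sum to 4 (valence 4) → 0 H
  atom 8: N, bond orders sum to 1 (valence 3) → 2 H
  atom 9: N, bond orders sum to 2 (valence 3) → 1 H
  atom 10: C, bond orders sum to 4 (valence 4) → 0 H
  atom 11: C, bond orders sum to 4 (valence 4) → 0 H
  atom 12: O, bond orders sum to 2 (valence 2) → 0 H
  atom 13: O, bond orders sum to 2 (valence 2) → 0 H
  atom 14: C, bond orders sum to 1 (valence 4) → 3 H
Totals → C:7, H:8, Cl:1, N:3, O:3.
In Hill order: C7H8ClN3O3.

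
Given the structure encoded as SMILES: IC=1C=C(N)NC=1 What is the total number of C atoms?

4

Count every carbon token in the SMILES (each C, including those in ring-closure positions and inside branches).
Carbon count: 4.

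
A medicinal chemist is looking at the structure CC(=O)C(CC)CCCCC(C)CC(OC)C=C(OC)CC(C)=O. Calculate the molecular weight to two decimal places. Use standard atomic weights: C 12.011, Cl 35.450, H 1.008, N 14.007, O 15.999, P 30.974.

First, the molecular formula is C20H36O4 (counting implicit H from valence).
  C: 20 × 12.011 = 240.220
  H: 36 × 1.008 = 36.288
  O: 4 × 15.999 = 63.996
Sum: 20×12.011 + 36×1.008 + 4×15.999 = 340.504 → 340.50 g/mol.

340.50 g/mol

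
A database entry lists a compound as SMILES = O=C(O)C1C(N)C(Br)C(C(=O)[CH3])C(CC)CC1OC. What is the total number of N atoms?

Scan the SMILES for N atoms (remember two-letter symbols like Cl and Br are single atoms).
Nitrogen count: 1.

1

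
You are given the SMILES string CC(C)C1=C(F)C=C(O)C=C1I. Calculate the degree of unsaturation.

4

Degree of unsaturation = (number of rings) + (number of π bonds).
Ring closures in the SMILES: 1.
π bonds: 3 double bonds (each 1 DoU) → 3 DoU from unsaturation.
Total DoU = 1 + 3 = 4.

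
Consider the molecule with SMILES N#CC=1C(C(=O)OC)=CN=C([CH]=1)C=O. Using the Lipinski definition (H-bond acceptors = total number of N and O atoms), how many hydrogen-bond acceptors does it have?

N atoms: 2; O atoms: 3.
Lipinski HBA = 2 + 3 = 5.

5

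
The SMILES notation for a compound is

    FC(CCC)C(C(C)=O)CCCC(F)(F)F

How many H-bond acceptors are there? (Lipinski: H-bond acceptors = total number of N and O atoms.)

1

N atoms: 0; O atoms: 1.
Lipinski HBA = 0 + 1 = 1.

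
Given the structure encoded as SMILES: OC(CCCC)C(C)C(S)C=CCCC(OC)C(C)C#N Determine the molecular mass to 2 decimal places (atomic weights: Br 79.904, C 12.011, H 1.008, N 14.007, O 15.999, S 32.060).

313.50 g/mol

First, the molecular formula is C17H31NO2S (counting implicit H from valence).
  C: 17 × 12.011 = 204.187
  H: 31 × 1.008 = 31.248
  N: 1 × 14.007 = 14.007
  O: 2 × 15.999 = 31.998
  S: 1 × 32.060 = 32.060
Sum: 17×12.011 + 31×1.008 + 1×14.007 + 2×15.999 + 1×32.060 = 313.500 → 313.50 g/mol.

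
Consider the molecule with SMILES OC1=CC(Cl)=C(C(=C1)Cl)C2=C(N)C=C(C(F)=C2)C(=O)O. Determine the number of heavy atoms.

Every atom symbol written in the SMILES (organic subset) is one heavy atom; implicit H are not written.
Heavy atoms by element → C:13, Cl:2, F:1, N:1, O:3.
Total: 20.

20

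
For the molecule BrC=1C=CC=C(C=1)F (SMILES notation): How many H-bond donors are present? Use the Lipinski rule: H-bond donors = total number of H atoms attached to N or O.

Donors: find every N or O and count the H atoms it carries.
  (no N or O atoms present)
Lipinski HBD = 0.

0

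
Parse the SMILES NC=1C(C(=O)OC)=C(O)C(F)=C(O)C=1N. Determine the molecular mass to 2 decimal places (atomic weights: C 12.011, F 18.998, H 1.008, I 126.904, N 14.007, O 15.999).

First, the molecular formula is C8H9FN2O4 (counting implicit H from valence).
  C: 8 × 12.011 = 96.088
  F: 1 × 18.998 = 18.998
  H: 9 × 1.008 = 9.072
  N: 2 × 14.007 = 28.014
  O: 4 × 15.999 = 63.996
Sum: 8×12.011 + 1×18.998 + 9×1.008 + 2×14.007 + 4×15.999 = 216.168 → 216.17 g/mol.

216.17 g/mol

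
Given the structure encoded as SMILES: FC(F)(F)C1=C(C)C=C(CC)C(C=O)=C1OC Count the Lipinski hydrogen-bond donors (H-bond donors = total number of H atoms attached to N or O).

0

Donors: find every N or O and count the H atoms it carries.
  atom 14 (O): bond orders sum to 2 → 0 H
  atom 16 (O): bond orders sum to 2 → 0 H
Lipinski HBD = 0.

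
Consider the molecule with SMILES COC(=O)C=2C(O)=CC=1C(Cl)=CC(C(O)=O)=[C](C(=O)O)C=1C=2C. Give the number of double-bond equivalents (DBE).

10

Degree of unsaturation = (number of rings) + (number of π bonds).
Ring closures in the SMILES: 2.
π bonds: 8 double bonds (each 1 DoU) → 8 DoU from unsaturation.
Total DoU = 2 + 8 = 10.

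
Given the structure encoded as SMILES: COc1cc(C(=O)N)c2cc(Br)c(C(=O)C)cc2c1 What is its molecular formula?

Walk through each heavy atom and fill implicit hydrogens from standard valence (C 4, N 3, O 2, S 2, halogen 1); for lowercase aromatic atoms, an aromatic c carries 1 H when it has two neighbours and 0 H with three, and aromatic n carries 0 H:
  atom 1: C, bond orders sum to 1 (valence 4) → 3 H
  atom 2: O, bond orders sum to 2 (valence 2) → 0 H
  atom 3: aromatic c, 3 neighbours → 0 H
  atom 4: aromatic c, 2 neighbours → 1 H
  atom 5: aromatic c, 3 neighbours → 0 H
  atom 6: C, bond orders sum to 4 (valence 4) → 0 H
  atom 7: O, bond orders sum to 2 (valence 2) → 0 H
  atom 8: N, bond orders sum to 1 (valence 3) → 2 H
  atom 9: aromatic c, 3 neighbours → 0 H
  atom 10: aromatic c, 2 neighbours → 1 H
  atom 11: aromatic c, 3 neighbours → 0 H
  atom 12: Br (halogen, monovalent) → 0 H
  atom 13: aromatic c, 3 neighbours → 0 H
  atom 14: C, bond orders sum to 4 (valence 4) → 0 H
  atom 15: O, bond orders sum to 2 (valence 2) → 0 H
  atom 16: C, bond orders sum to 1 (valence 4) → 3 H
  atom 17: aromatic c, 2 neighbours → 1 H
  atom 18: aromatic c, 3 neighbours → 0 H
  atom 19: aromatic c, 2 neighbours → 1 H
Totals → C:14, H:12, Br:1, N:1, O:3.
In Hill order: C14H12BrNO3.

C14H12BrNO3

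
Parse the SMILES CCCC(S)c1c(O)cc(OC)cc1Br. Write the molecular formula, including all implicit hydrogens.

C11H15BrO2S

Walk through each heavy atom and fill implicit hydrogens from standard valence (C 4, N 3, O 2, S 2, halogen 1); for lowercase aromatic atoms, an aromatic c carries 1 H when it has two neighbours and 0 H with three, and aromatic n carries 0 H:
  atom 1: C, bond orders sum to 1 (valence 4) → 3 H
  atom 2: C, bond orders sum to 2 (valence 4) → 2 H
  atom 3: C, bond orders sum to 2 (valence 4) → 2 H
  atom 4: C, bond orders sum to 3 (valence 4) → 1 H
  atom 5: S, bond orders sum to 1 (valence 2) → 1 H
  atom 6: aromatic c, 3 neighbours → 0 H
  atom 7: aromatic c, 3 neighbours → 0 H
  atom 8: O, bond orders sum to 1 (valence 2) → 1 H
  atom 9: aromatic c, 2 neighbours → 1 H
  atom 10: aromatic c, 3 neighbours → 0 H
  atom 11: O, bond orders sum to 2 (valence 2) → 0 H
  atom 12: C, bond orders sum to 1 (valence 4) → 3 H
  atom 13: aromatic c, 2 neighbours → 1 H
  atom 14: aromatic c, 3 neighbours → 0 H
  atom 15: Br (halogen, monovalent) → 0 H
Totals → C:11, H:15, Br:1, O:2, S:1.
In Hill order: C11H15BrO2S.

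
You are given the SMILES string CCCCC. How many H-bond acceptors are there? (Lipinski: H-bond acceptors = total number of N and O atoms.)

N atoms: 0; O atoms: 0.
Lipinski HBA = 0 + 0 = 0.

0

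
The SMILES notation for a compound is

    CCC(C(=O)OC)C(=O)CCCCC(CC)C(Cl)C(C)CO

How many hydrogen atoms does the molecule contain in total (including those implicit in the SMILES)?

31

Walk through each heavy atom and fill implicit hydrogens from standard valence (C 4, N 3, O 2, S 2, halogen 1):
  atom 1: C, bond orders sum to 1 (valence 4) → 3 H
  atom 2: C, bond orders sum to 2 (valence 4) → 2 H
  atom 3: C, bond orders sum to 3 (valence 4) → 1 H
  atom 4: C, bond orders sum to 4 (valence 4) → 0 H
  atom 5: O, bond orders sum to 2 (valence 2) → 0 H
  atom 6: O, bond orders sum to 2 (valence 2) → 0 H
  atom 7: C, bond orders sum to 1 (valence 4) → 3 H
  atom 8: C, bond orders sum to 4 (valence 4) → 0 H
  atom 9: O, bond orders sum to 2 (valence 2) → 0 H
  atom 10: C, bond orders sum to 2 (valence 4) → 2 H
  atom 11: C, bond orders sum to 2 (valence 4) → 2 H
  atom 12: C, bond orders sum to 2 (valence 4) → 2 H
  atom 13: C, bond orders sum to 2 (valence 4) → 2 H
  atom 14: C, bond orders sum to 3 (valence 4) → 1 H
  atom 15: C, bond orders sum to 2 (valence 4) → 2 H
  atom 16: C, bond orders sum to 1 (valence 4) → 3 H
  atom 17: C, bond orders sum to 3 (valence 4) → 1 H
  atom 18: Cl (halogen, monovalent) → 0 H
  atom 19: C, bond orders sum to 3 (valence 4) → 1 H
  atom 20: C, bond orders sum to 1 (valence 4) → 3 H
  atom 21: C, bond orders sum to 2 (valence 4) → 2 H
  atom 22: O, bond orders sum to 1 (valence 2) → 1 H
Total hydrogens: 31.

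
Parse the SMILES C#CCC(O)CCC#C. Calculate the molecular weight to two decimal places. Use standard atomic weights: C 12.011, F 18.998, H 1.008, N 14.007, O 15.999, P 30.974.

First, the molecular formula is C8H10O (counting implicit H from valence).
  C: 8 × 12.011 = 96.088
  H: 10 × 1.008 = 10.080
  O: 1 × 15.999 = 15.999
Sum: 8×12.011 + 10×1.008 + 1×15.999 = 122.167 → 122.17 g/mol.

122.17 g/mol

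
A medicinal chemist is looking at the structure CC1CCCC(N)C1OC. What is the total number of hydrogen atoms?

Walk through each heavy atom and fill implicit hydrogens from standard valence (C 4, N 3, O 2, S 2, halogen 1):
  atom 1: C, bond orders sum to 1 (valence 4) → 3 H
  atom 2: C, bond orders sum to 3 (valence 4) → 1 H
  atom 3: C, bond orders sum to 2 (valence 4) → 2 H
  atom 4: C, bond orders sum to 2 (valence 4) → 2 H
  atom 5: C, bond orders sum to 2 (valence 4) → 2 H
  atom 6: C, bond orders sum to 3 (valence 4) → 1 H
  atom 7: N, bond orders sum to 1 (valence 3) → 2 H
  atom 8: C, bond orders sum to 3 (valence 4) → 1 H
  atom 9: O, bond orders sum to 2 (valence 2) → 0 H
  atom 10: C, bond orders sum to 1 (valence 4) → 3 H
Total hydrogens: 17.

17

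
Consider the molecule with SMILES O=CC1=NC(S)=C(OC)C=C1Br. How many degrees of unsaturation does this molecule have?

5

Molecular formula: C7H6BrNO2S.
DoU = (2C + 2 + N − H − X) / 2, where X is the halogen count and O/S are ignored.
    = (2·7 + 2 + 1 − 6 − 1) / 2 = 10 / 2 = 5.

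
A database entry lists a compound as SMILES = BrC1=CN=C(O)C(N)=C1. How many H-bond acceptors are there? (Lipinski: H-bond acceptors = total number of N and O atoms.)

3

N atoms: 2; O atoms: 1.
Lipinski HBA = 2 + 1 = 3.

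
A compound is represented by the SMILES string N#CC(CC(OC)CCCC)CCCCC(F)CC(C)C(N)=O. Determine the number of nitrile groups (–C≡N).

The nitrile motif appears at heavy-atom position 2 in the SMILES.
Other groups present: 1 amide, 1 ether.
Nitrile count: 1.

1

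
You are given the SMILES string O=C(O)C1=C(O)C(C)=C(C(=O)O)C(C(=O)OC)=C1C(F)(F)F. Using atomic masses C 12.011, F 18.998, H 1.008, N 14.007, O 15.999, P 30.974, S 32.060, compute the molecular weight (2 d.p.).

First, the molecular formula is C12H9F3O7 (counting implicit H from valence).
  C: 12 × 12.011 = 144.132
  F: 3 × 18.998 = 56.994
  H: 9 × 1.008 = 9.072
  O: 7 × 15.999 = 111.993
Sum: 12×12.011 + 3×18.998 + 9×1.008 + 7×15.999 = 322.191 → 322.19 g/mol.

322.19 g/mol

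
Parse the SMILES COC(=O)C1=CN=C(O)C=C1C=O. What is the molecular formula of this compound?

Walk through each heavy atom and fill implicit hydrogens from standard valence (C 4, N 3, O 2, S 2, halogen 1):
  atom 1: C, bond orders sum to 1 (valence 4) → 3 H
  atom 2: O, bond orders sum to 2 (valence 2) → 0 H
  atom 3: C, bond orders sum to 4 (valence 4) → 0 H
  atom 4: O, bond orders sum to 2 (valence 2) → 0 H
  atom 5: C, bond orders sum to 4 (valence 4) → 0 H
  atom 6: C, bond orders sum to 3 (valence 4) → 1 H
  atom 7: N, bond orders sum to 3 (valence 3) → 0 H
  atom 8: C, bond orders sum to 4 (valence 4) → 0 H
  atom 9: O, bond orders sum to 1 (valence 2) → 1 H
  atom 10: C, bond orders sum to 3 (valence 4) → 1 H
  atom 11: C, bond orders sum to 4 (valence 4) → 0 H
  atom 12: C, bond orders sum to 3 (valence 4) → 1 H
  atom 13: O, bond orders sum to 2 (valence 2) → 0 H
Totals → C:8, H:7, N:1, O:4.

C8H7NO4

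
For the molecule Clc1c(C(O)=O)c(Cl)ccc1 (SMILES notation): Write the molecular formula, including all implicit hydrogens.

Walk through each heavy atom and fill implicit hydrogens from standard valence (C 4, N 3, O 2, S 2, halogen 1); for lowercase aromatic atoms, an aromatic c carries 1 H when it has two neighbours and 0 H with three, and aromatic n carries 0 H:
  atom 1: Cl (halogen, monovalent) → 0 H
  atom 2: aromatic c, 3 neighbours → 0 H
  atom 3: aromatic c, 3 neighbours → 0 H
  atom 4: C, bond orders sum to 4 (valence 4) → 0 H
  atom 5: O, bond orders sum to 1 (valence 2) → 1 H
  atom 6: O, bond orders sum to 2 (valence 2) → 0 H
  atom 7: aromatic c, 3 neighbours → 0 H
  atom 8: Cl (halogen, monovalent) → 0 H
  atom 9: aromatic c, 2 neighbours → 1 H
  atom 10: aromatic c, 2 neighbours → 1 H
  atom 11: aromatic c, 2 neighbours → 1 H
Totals → C:7, H:4, Cl:2, O:2.
In Hill order: C7H4Cl2O2.

C7H4Cl2O2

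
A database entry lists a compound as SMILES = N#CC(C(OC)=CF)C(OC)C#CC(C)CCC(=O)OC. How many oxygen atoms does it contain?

Scan the SMILES for O atoms (remember two-letter symbols like Cl and Br are single atoms).
Oxygen count: 4.

4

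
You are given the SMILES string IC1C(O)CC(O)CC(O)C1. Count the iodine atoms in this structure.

1

Scan the SMILES for I atoms (remember two-letter symbols like Cl and Br are single atoms).
Iodine count: 1.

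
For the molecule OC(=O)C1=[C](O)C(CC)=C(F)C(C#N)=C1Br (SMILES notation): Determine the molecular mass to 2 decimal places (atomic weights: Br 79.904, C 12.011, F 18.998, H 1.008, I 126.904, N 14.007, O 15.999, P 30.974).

288.07 g/mol

First, the molecular formula is C10H7BrFNO3 (counting implicit H from valence).
  Br: 1 × 79.904 = 79.904
  C: 10 × 12.011 = 120.110
  F: 1 × 18.998 = 18.998
  H: 7 × 1.008 = 7.056
  N: 1 × 14.007 = 14.007
  O: 3 × 15.999 = 47.997
Sum: 1×79.904 + 10×12.011 + 1×18.998 + 7×1.008 + 1×14.007 + 3×15.999 = 288.072 → 288.07 g/mol.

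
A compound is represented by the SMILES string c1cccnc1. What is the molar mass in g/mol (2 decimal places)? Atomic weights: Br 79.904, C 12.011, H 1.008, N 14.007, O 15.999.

First, the molecular formula is C5H5N (counting implicit H from valence).
  C: 5 × 12.011 = 60.055
  H: 5 × 1.008 = 5.040
  N: 1 × 14.007 = 14.007
Sum: 5×12.011 + 5×1.008 + 1×14.007 = 79.102 → 79.10 g/mol.

79.10 g/mol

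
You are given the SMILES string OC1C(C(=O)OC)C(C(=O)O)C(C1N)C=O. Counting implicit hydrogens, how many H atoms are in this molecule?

Walk through each heavy atom and fill implicit hydrogens from standard valence (C 4, N 3, O 2, S 2, halogen 1):
  atom 1: O, bond orders sum to 1 (valence 2) → 1 H
  atom 2: C, bond orders sum to 3 (valence 4) → 1 H
  atom 3: C, bond orders sum to 3 (valence 4) → 1 H
  atom 4: C, bond orders sum to 4 (valence 4) → 0 H
  atom 5: O, bond orders sum to 2 (valence 2) → 0 H
  atom 6: O, bond orders sum to 2 (valence 2) → 0 H
  atom 7: C, bond orders sum to 1 (valence 4) → 3 H
  atom 8: C, bond orders sum to 3 (valence 4) → 1 H
  atom 9: C, bond orders sum to 4 (valence 4) → 0 H
  atom 10: O, bond orders sum to 2 (valence 2) → 0 H
  atom 11: O, bond orders sum to 1 (valence 2) → 1 H
  atom 12: C, bond orders sum to 3 (valence 4) → 1 H
  atom 13: C, bond orders sum to 3 (valence 4) → 1 H
  atom 14: N, bond orders sum to 1 (valence 3) → 2 H
  atom 15: C, bond orders sum to 3 (valence 4) → 1 H
  atom 16: O, bond orders sum to 2 (valence 2) → 0 H
Total hydrogens: 13.

13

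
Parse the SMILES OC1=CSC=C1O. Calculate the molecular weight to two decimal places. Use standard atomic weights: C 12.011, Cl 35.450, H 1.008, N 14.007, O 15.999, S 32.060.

First, the molecular formula is C4H4O2S (counting implicit H from valence).
  C: 4 × 12.011 = 48.044
  H: 4 × 1.008 = 4.032
  O: 2 × 15.999 = 31.998
  S: 1 × 32.060 = 32.060
Sum: 4×12.011 + 4×1.008 + 2×15.999 + 1×32.060 = 116.134 → 116.13 g/mol.

116.13 g/mol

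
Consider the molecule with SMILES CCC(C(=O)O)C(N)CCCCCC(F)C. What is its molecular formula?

Walk through each heavy atom and fill implicit hydrogens from standard valence (C 4, N 3, O 2, S 2, halogen 1):
  atom 1: C, bond orders sum to 1 (valence 4) → 3 H
  atom 2: C, bond orders sum to 2 (valence 4) → 2 H
  atom 3: C, bond orders sum to 3 (valence 4) → 1 H
  atom 4: C, bond orders sum to 4 (valence 4) → 0 H
  atom 5: O, bond orders sum to 2 (valence 2) → 0 H
  atom 6: O, bond orders sum to 1 (valence 2) → 1 H
  atom 7: C, bond orders sum to 3 (valence 4) → 1 H
  atom 8: N, bond orders sum to 1 (valence 3) → 2 H
  atom 9: C, bond orders sum to 2 (valence 4) → 2 H
  atom 10: C, bond orders sum to 2 (valence 4) → 2 H
  atom 11: C, bond orders sum to 2 (valence 4) → 2 H
  atom 12: C, bond orders sum to 2 (valence 4) → 2 H
  atom 13: C, bond orders sum to 2 (valence 4) → 2 H
  atom 14: C, bond orders sum to 3 (valence 4) → 1 H
  atom 15: F (halogen, monovalent) → 0 H
  atom 16: C, bond orders sum to 1 (valence 4) → 3 H
Totals → C:12, H:24, F:1, N:1, O:2.
In Hill order: C12H24FNO2.

C12H24FNO2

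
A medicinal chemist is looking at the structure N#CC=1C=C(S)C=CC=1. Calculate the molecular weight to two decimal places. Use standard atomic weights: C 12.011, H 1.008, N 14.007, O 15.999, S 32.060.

First, the molecular formula is C7H5NS (counting implicit H from valence).
  C: 7 × 12.011 = 84.077
  H: 5 × 1.008 = 5.040
  N: 1 × 14.007 = 14.007
  S: 1 × 32.060 = 32.060
Sum: 7×12.011 + 5×1.008 + 1×14.007 + 1×32.060 = 135.184 → 135.18 g/mol.

135.18 g/mol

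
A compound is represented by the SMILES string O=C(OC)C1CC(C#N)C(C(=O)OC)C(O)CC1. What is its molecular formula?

Walk through each heavy atom and fill implicit hydrogens from standard valence (C 4, N 3, O 2, S 2, halogen 1):
  atom 1: O, bond orders sum to 2 (valence 2) → 0 H
  atom 2: C, bond orders sum to 4 (valence 4) → 0 H
  atom 3: O, bond orders sum to 2 (valence 2) → 0 H
  atom 4: C, bond orders sum to 1 (valence 4) → 3 H
  atom 5: C, bond orders sum to 3 (valence 4) → 1 H
  atom 6: C, bond orders sum to 2 (valence 4) → 2 H
  atom 7: C, bond orders sum to 3 (valence 4) → 1 H
  atom 8: C, bond orders sum to 4 (valence 4) → 0 H
  atom 9: N, bond orders sum to 3 (valence 3) → 0 H
  atom 10: C, bond orders sum to 3 (valence 4) → 1 H
  atom 11: C, bond orders sum to 4 (valence 4) → 0 H
  atom 12: O, bond orders sum to 2 (valence 2) → 0 H
  atom 13: O, bond orders sum to 2 (valence 2) → 0 H
  atom 14: C, bond orders sum to 1 (valence 4) → 3 H
  atom 15: C, bond orders sum to 3 (valence 4) → 1 H
  atom 16: O, bond orders sum to 1 (valence 2) → 1 H
  atom 17: C, bond orders sum to 2 (valence 4) → 2 H
  atom 18: C, bond orders sum to 2 (valence 4) → 2 H
Totals → C:12, H:17, N:1, O:5.

C12H17NO5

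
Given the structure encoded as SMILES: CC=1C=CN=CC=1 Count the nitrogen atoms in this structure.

1

Scan the SMILES for N atoms (remember two-letter symbols like Cl and Br are single atoms).
Nitrogen count: 1.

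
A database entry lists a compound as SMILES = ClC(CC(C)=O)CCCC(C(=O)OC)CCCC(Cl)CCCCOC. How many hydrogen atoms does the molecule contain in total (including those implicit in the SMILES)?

34

Walk through each heavy atom and fill implicit hydrogens from standard valence (C 4, N 3, O 2, S 2, halogen 1):
  atom 1: Cl (halogen, monovalent) → 0 H
  atom 2: C, bond orders sum to 3 (valence 4) → 1 H
  atom 3: C, bond orders sum to 2 (valence 4) → 2 H
  atom 4: C, bond orders sum to 4 (valence 4) → 0 H
  atom 5: C, bond orders sum to 1 (valence 4) → 3 H
  atom 6: O, bond orders sum to 2 (valence 2) → 0 H
  atom 7: C, bond orders sum to 2 (valence 4) → 2 H
  atom 8: C, bond orders sum to 2 (valence 4) → 2 H
  atom 9: C, bond orders sum to 2 (valence 4) → 2 H
  atom 10: C, bond orders sum to 3 (valence 4) → 1 H
  atom 11: C, bond orders sum to 4 (valence 4) → 0 H
  atom 12: O, bond orders sum to 2 (valence 2) → 0 H
  atom 13: O, bond orders sum to 2 (valence 2) → 0 H
  atom 14: C, bond orders sum to 1 (valence 4) → 3 H
  atom 15: C, bond orders sum to 2 (valence 4) → 2 H
  atom 16: C, bond orders sum to 2 (valence 4) → 2 H
  atom 17: C, bond orders sum to 2 (valence 4) → 2 H
  atom 18: C, bond orders sum to 3 (valence 4) → 1 H
  atom 19: Cl (halogen, monovalent) → 0 H
  atom 20: C, bond orders sum to 2 (valence 4) → 2 H
  atom 21: C, bond orders sum to 2 (valence 4) → 2 H
  atom 22: C, bond orders sum to 2 (valence 4) → 2 H
  atom 23: C, bond orders sum to 2 (valence 4) → 2 H
  atom 24: O, bond orders sum to 2 (valence 2) → 0 H
  atom 25: C, bond orders sum to 1 (valence 4) → 3 H
Total hydrogens: 34.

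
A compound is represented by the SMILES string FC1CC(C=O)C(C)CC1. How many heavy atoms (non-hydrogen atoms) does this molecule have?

Every atom symbol written in the SMILES (organic subset) is one heavy atom; implicit H are not written.
Heavy atoms by element → C:8, F:1, O:1.
Total: 10.

10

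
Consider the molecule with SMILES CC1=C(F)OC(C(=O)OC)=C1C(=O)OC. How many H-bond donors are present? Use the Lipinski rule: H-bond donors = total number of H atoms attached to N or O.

Donors: find every N or O and count the H atoms it carries.
  atom 5 (O): bond orders sum to 2 → 0 H
  atom 8 (O): bond orders sum to 2 → 0 H
  atom 9 (O): bond orders sum to 2 → 0 H
  atom 13 (O): bond orders sum to 2 → 0 H
  atom 14 (O): bond orders sum to 2 → 0 H
Lipinski HBD = 0.

0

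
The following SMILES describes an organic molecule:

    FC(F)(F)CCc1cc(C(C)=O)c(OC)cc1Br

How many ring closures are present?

In SMILES, each pair of matching ring-closure digits denotes one ring-closing bond; the number of such bonds equals the number of independent rings.
Ring-closure bonds here: 1.

1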